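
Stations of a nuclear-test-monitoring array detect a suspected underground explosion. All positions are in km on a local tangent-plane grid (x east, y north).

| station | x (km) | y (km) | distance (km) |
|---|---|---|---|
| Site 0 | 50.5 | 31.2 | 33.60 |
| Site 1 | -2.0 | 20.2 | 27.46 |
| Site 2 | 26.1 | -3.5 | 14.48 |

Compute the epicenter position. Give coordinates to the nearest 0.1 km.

Circle about each station: (x − 50.5)² + (y − 31.2)² = 33.60²; (x + 2.0)² + (y − 20.2)² = 27.46²; (x − 26.1)² + (y + 3.5)² = 14.48².
Subtracting the Site 0 equation from the Site 1 and Site 2 equations removes the quadratic terms:
-105.0 x − 22.0 y = -2736.74
-48.8 x − 69.4 y = -1910.94
Solving the 2×2 system: x ≈ 23.8, y ≈ 10.8 km.
Check against Site 0 (with the unrounded x, y): √((x − 50.5)²+(y − 31.2)²) = 33.60 ≈ 33.60 km. ✓

x ≈ 23.8 km, y ≈ 10.8 km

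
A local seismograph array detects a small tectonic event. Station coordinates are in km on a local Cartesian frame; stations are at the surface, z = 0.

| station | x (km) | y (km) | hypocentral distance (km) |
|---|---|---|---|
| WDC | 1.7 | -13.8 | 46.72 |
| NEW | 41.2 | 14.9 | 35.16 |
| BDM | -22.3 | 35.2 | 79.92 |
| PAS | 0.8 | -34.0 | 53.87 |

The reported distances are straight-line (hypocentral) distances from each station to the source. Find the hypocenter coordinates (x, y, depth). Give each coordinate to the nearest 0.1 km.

x ≈ 39.5 km, y ≈ -7.8 km, depth ≈ 26.8 km

Each station gives a sphere (x−x_i)² + (y−y_i)² + z² = d_i² (stations at z=0).
Subtracting the WDC sphere from NEW and BDM: z² cancels, leaving linear equations in x and y:
79.0 x + 57.4 y = 2672.65
-48.0 x + 98.0 y = -2661.45
Solving: x ≈ 39.505, y ≈ -7.808 km (keep extra digits for the depth step; rounded: 39.5, -7.8).
Then from the WDC sphere: z² = 46.72² − (x − 1.7)² − (y + 13.8)² with x = 39.505, y = -7.808, so z ≈ 26.789 ≈ 26.8 km.
Check against PAS (with the unrounded solution): distance 53.87 ≈ 53.87 km. ✓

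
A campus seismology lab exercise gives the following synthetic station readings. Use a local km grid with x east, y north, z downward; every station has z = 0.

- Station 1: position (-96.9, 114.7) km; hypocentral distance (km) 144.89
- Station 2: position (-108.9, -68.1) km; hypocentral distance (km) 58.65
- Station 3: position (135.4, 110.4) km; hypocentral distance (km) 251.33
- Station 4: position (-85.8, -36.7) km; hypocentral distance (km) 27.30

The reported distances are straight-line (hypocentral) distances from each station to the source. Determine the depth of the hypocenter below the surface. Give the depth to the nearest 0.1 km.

Each station gives a sphere (x−x_i)² + (y−y_i)² + z² = d_i² (stations at z=0).
Subtracting the Station 1 sphere from Station 2 and Station 3: z² cancels, leaving linear equations in x and y:
-24.0 x − 365.6 y = 11504.41
464.6 x − 8.6 y = -34198.04
Solving: x ≈ -74.100, y ≈ -26.603 km (keep extra digits for the depth step; rounded: -74.1, -26.6).
Then from the Station 1 sphere: z² = 144.89² − (x + 96.9)² − (y − 114.7)² with x = -74.100, y = -26.603, so z ≈ 22.511 ≈ 22.5 km.

z ≈ 22.5 km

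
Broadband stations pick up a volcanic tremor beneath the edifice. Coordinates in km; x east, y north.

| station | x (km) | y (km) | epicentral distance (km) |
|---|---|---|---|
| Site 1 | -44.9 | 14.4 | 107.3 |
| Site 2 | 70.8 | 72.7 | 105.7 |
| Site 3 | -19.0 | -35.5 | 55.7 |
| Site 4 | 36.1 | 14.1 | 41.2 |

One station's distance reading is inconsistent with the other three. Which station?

Solve using three stations at a time. Using Site 2, Site 3, Site 4 (subtract circle equations pairwise → linear system) gives (x, y) ≈ (36.2, -27.2).
Distances from that point to each station vs reported:
  Site 1: calculated 91.1 vs reported 107.3 → residual 16.2 km
  Site 2: calculated 105.7 vs reported 105.7 → residual 0.0 km
  Site 3: calculated 55.8 vs reported 55.7 → residual 0.1 km
  Site 4: calculated 41.3 vs reported 41.2 → residual 0.1 km
Site 2, Site 3, Site 4 are mutually consistent (residuals ≈ 0); Site 1 is off by 16.2 km.

Site 1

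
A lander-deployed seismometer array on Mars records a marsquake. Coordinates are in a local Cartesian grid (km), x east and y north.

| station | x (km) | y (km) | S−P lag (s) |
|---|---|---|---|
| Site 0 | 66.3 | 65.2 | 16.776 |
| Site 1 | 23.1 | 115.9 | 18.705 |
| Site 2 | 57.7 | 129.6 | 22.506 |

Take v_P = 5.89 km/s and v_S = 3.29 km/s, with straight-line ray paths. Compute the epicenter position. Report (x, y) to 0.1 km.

(-31.9, -12.2)

Distance from S−P lag: d = Δt · v_P v_S / (v_P − v_S) = Δt · (5.89·3.29)/(5.89−3.29) ≈ 7.4531·Δt.
So d_Site 0 = 125.03, d_Site 1 = 139.41, d_Site 2 = 167.74 km.
Circle about each station: (x − 66.3)² + (y − 65.2)² = 125.03²; (x − 23.1)² + (y − 115.9)² = 139.41²; (x − 57.7)² + (y − 129.6)² = 167.74².
Subtracting pairs of circle equations eliminates x²+y² and gives linear equations (the radical axes):
-86.4 x + 101.4 y = 1517.04
-17.2 x + 128.8 y = -1025.49
Solving the 2×2 system: x ≈ -31.9, y ≈ -12.2 km.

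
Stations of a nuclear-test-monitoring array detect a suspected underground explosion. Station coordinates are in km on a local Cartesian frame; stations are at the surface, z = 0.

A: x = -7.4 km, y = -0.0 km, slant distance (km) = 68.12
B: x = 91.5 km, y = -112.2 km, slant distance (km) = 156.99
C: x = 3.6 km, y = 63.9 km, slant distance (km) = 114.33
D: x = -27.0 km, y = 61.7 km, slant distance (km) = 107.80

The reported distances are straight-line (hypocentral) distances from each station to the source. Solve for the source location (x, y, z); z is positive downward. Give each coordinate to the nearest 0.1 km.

Each station gives a sphere (x−x_i)² + (y−y_i)² + z² = d_i² (stations at z=0).
Subtracting the A sphere from B and C: z² cancels, leaving linear equations in x and y:
197.8 x − 224.4 y = 900.80
22.0 x + 127.8 y = -4389.60
Solving: x ≈ -28.790, y ≈ -29.391 km (keep extra digits for the depth step; rounded: -28.8, -29.4).
Then from the A sphere: z² = 68.12² − (x + 7.4)² − y² with x = -28.790, y = -29.391, so z ≈ 57.611 ≈ 57.6 km.

(-28.8, -29.4, 57.6)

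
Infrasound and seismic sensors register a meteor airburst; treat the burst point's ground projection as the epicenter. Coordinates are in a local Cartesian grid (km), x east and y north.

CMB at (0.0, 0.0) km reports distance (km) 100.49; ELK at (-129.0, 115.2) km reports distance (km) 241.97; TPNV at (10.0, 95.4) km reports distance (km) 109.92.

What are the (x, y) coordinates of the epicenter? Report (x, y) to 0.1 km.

Circle about each station: x² + y² = 100.49²; (x + 129.0)² + (y − 115.2)² = 241.97²; (x − 10.0)² + (y − 95.4)² = 109.92².
Subtracting the CMB equation from the ELK and TPNV equations removes the quadratic terms:
-258.0 x + 230.4 y = -18539.20
20.0 x + 190.8 y = 7216.99
Solving the 2×2 system: x ≈ 96.6, y ≈ 27.7 km.

x ≈ 96.6 km, y ≈ 27.7 km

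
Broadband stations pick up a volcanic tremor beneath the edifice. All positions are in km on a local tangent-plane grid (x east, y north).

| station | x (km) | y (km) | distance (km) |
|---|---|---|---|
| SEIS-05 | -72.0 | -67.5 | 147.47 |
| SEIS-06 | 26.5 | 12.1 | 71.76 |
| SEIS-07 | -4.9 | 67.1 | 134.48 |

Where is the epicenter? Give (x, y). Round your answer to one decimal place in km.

Circle about each station: (x + 72.0)² + (y + 67.5)² = 147.47²; (x − 26.5)² + (y − 12.1)² = 71.76²; (x + 4.9)² + (y − 67.1)² = 134.48².
Subtracting the SEIS-05 equation from the SEIS-06 and SEIS-07 equations removes the quadratic terms:
197.0 x + 159.2 y = 7706.31
134.2 x + 269.2 y = -1551.30
Solving the 2×2 system: x ≈ 73.3, y ≈ -42.3 km.
Check against SEIS-05 (with the unrounded x, y): √((x + 72.0)²+(y + 67.5)²) = 147.48 ≈ 147.47 km. ✓

73.3 km east, -42.3 km north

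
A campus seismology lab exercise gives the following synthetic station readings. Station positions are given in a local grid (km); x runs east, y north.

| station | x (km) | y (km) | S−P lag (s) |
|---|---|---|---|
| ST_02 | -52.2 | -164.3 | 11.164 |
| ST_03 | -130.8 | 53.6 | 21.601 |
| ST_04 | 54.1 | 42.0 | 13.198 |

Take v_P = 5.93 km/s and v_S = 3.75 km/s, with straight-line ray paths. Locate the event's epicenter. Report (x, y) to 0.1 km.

Distance from S−P lag: d = Δt · v_P v_S / (v_P − v_S) = Δt · (5.93·3.75)/(5.93−3.75) ≈ 10.2007·Δt.
So d_ST_02 = 113.88, d_ST_03 = 220.35, d_ST_04 = 134.63 km.
Circle about each station: (x + 52.2)² + (y + 164.3)² = 113.88²; (x + 130.8)² + (y − 53.6)² = 220.35²; (x − 54.1)² + (y − 42.0)² = 134.63².
Subtracting the ST_02 equation from the ST_03 and ST_04 equations removes the quadratic terms:
-157.2 x + 435.8 y = -45323.20
212.6 x + 412.6 y = -30185.10
Solving the 2×2 system: x ≈ 35.2, y ≈ -91.3 km.

35.2 km east, -91.3 km north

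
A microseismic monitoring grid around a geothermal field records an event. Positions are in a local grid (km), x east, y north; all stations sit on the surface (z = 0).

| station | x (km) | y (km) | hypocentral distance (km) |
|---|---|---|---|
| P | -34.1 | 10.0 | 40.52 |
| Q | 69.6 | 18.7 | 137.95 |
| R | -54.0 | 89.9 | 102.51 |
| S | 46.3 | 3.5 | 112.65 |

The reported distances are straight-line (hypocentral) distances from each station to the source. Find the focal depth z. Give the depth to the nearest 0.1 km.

z ≈ 18.1 km

Each station gives a sphere (x−x_i)² + (y−y_i)² + z² = d_i² (stations at z=0).
Subtracting the P sphere from Q and R: z² cancels, leaving linear equations in x and y:
207.4 x + 17.4 y = -13457.29
-39.8 x + 159.8 y = 868.77
Solving: x ≈ -64.004, y ≈ -10.504 km (keep extra digits for the depth step; rounded: -64.0, -10.5).
Then from the P sphere: z² = 40.52² − (x + 34.1)² − (y − 10.0)² with x = -64.004, y = -10.504, so z ≈ 18.089 ≈ 18.1 km.
Check against S (with the unrounded solution): distance 112.65 ≈ 112.65 km. ✓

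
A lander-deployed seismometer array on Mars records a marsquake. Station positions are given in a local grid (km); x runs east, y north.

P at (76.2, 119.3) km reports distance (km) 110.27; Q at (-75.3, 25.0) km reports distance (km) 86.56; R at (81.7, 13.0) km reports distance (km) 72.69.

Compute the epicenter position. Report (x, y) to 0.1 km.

(11.1, 30.3)

Circle about each station: (x − 76.2)² + (y − 119.3)² = 110.27²; (x + 75.3)² + (y − 25.0)² = 86.56²; (x − 81.7)² + (y − 13.0)² = 72.69².
Subtracting the P equation from the Q and R equations removes the quadratic terms:
-303.0 x − 188.6 y = -9077.00
11.0 x − 212.6 y = -6319.40
Solving the 2×2 system: x ≈ 11.1, y ≈ 30.3 km.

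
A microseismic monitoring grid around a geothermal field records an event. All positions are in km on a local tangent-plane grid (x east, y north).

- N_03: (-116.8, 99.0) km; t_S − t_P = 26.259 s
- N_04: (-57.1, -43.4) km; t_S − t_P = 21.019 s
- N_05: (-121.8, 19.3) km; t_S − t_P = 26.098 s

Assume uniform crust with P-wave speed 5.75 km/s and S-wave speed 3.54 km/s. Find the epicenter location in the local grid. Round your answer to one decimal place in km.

117.7 km east, 39.8 km north

Distance from S−P lag: d = Δt · v_P v_S / (v_P − v_S) = Δt · (5.75·3.54)/(5.75−3.54) ≈ 9.2104·Δt.
So d_N_03 = 241.86, d_N_04 = 193.59, d_N_05 = 240.37 km.
Circle about each station: (x + 116.8)² + (y − 99.0)² = 241.86²; (x + 57.1)² + (y + 43.4)² = 193.59²; (x + 121.8)² + (y − 19.3)² = 240.37².
Subtracting pairs of circle equations eliminates x²+y² and gives linear equations (the radical axes):
119.4 x − 284.8 y = 2719.90
-10.0 x − 159.4 y = -7516.99
Solving the 2×2 system: x ≈ 117.7, y ≈ 39.8 km.
Check against N_03 (with the unrounded x, y): √((x + 116.8)²+(y − 99.0)²) = 241.82 ≈ 241.86 km. ✓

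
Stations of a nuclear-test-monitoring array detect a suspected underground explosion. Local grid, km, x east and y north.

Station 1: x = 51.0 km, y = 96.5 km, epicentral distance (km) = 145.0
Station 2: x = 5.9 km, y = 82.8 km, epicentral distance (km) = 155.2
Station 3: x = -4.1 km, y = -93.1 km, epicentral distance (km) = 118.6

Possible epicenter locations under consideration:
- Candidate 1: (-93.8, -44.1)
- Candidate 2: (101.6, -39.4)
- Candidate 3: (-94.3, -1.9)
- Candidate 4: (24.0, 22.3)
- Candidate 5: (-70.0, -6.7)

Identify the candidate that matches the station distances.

Candidate 2

For each candidate, compare |candidate − station| to the reported distance:
Candidate 1: residuals Station 1 56.8, Station 2 6.2, Station 3 16.4 → max 56.8 km
Candidate 2: residuals Station 1 0.0, Station 2 0.0, Station 3 0.0 → max 0.0 km
Candidate 3: residuals Station 1 30.5, Station 2 24.0, Station 3 9.7 → max 30.5 km
Candidate 4: residuals Station 1 66.0, Station 2 92.1, Station 3 0.2 → max 92.1 km
Candidate 5: residuals Station 1 14.0, Station 2 37.8, Station 3 9.9 → max 37.8 km
Only Candidate 2 has all residuals ≈ 0.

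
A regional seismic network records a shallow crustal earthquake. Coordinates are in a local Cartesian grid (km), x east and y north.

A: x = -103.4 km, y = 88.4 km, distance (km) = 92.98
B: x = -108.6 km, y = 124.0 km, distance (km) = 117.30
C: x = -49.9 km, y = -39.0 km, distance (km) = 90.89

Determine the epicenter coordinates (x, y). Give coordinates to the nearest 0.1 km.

-20.2 km east, 46.9 km north

Circle about each station: (x + 103.4)² + (y − 88.4)² = 92.98²; (x + 108.6)² + (y − 124.0)² = 117.30²; (x + 49.9)² + (y + 39.0)² = 90.89².
Subtracting the A equation from the B and C equations removes the quadratic terms:
-10.4 x + 71.2 y = 3549.83
107.0 x − 254.8 y = -14110.82
Solving the 2×2 system: x ≈ -20.2, y ≈ 46.9 km.
Check against A (with the unrounded x, y): √((x + 103.4)²+(y − 88.4)²) = 93.00 ≈ 92.98 km. ✓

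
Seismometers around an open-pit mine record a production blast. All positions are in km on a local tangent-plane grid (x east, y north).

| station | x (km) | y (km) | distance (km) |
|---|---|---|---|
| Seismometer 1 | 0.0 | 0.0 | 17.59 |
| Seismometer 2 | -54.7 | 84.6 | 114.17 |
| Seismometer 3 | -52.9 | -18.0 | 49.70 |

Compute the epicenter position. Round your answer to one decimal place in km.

Circle about each station: x² + y² = 17.59²; (x + 54.7)² + (y − 84.6)² = 114.17²; (x + 52.9)² + (y + 18.0)² = 49.70².
Subtracting the Seismometer 1 equation from the Seismometer 2 and Seismometer 3 equations removes the quadratic terms:
-109.4 x + 169.2 y = -2576.13
-105.8 x − 36.0 y = 961.73
Solving the 2×2 system: x ≈ -3.2, y ≈ -17.3 km.

x ≈ -3.2 km, y ≈ -17.3 km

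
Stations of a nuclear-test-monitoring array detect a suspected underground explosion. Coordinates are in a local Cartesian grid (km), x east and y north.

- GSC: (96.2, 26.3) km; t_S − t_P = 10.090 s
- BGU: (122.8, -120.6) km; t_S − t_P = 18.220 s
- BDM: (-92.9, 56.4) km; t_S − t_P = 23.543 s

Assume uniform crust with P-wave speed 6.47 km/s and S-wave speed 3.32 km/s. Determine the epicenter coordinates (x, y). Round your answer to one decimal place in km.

47.2 km east, -22.0 km north

Distance from S−P lag: d = Δt · v_P v_S / (v_P − v_S) = Δt · (6.47·3.32)/(6.47−3.32) ≈ 6.8192·Δt.
So d_GSC = 68.81, d_BGU = 124.25, d_BDM = 160.54 km.
Circle about each station: (x − 96.2)² + (y − 26.3)² = 68.81²; (x − 122.8)² + (y + 120.6)² = 124.25²; (x + 92.9)² + (y − 56.4)² = 160.54².
Subtracting pairs of circle equations eliminates x²+y² and gives linear equations (the radical axes):
53.2 x − 293.8 y = 8974.82
-378.2 x + 60.2 y = -19173.04
Solving the 2×2 system: x ≈ 47.2, y ≈ -22.0 km.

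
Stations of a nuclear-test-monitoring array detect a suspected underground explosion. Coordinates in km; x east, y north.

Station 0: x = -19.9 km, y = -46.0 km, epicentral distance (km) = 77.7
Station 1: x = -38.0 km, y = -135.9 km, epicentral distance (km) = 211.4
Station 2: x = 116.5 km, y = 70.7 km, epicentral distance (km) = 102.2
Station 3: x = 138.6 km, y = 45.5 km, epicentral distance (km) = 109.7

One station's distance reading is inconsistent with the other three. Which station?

Station 1

Solve using three stations at a time. Using Station 0, Station 2, Station 3 (subtract circle equations pairwise → linear system) gives (x, y) ≈ (35.3, 8.7).
Distances from that point to each station vs reported:
  Station 0: calculated 77.7 vs reported 77.7 → residual 0.0 km
  Station 1: calculated 162.1 vs reported 211.4 → residual 49.3 km
  Station 2: calculated 102.2 vs reported 102.2 → residual 0.0 km
  Station 3: calculated 109.7 vs reported 109.7 → residual 0.0 km
Station 0, Station 2, Station 3 are mutually consistent (residuals ≈ 0); Station 1 is off by 49.3 km.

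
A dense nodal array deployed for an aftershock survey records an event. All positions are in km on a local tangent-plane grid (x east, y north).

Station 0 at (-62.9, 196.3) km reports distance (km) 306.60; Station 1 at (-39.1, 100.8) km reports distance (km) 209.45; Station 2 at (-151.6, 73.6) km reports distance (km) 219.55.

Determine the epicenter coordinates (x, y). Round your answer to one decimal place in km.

(-28.8, -108.4)

Circle about each station: (x + 62.9)² + (y − 196.3)² = 306.60²; (x + 39.1)² + (y − 100.8)² = 209.45²; (x + 151.6)² + (y − 73.6)² = 219.55².
Subtracting the Station 0 equation from the Station 1 and Station 2 equations removes the quadratic terms:
47.6 x − 191.0 y = 19333.61
-177.4 x − 245.4 y = 31710.78
Solving the 2×2 system: x ≈ -28.8, y ≈ -108.4 km.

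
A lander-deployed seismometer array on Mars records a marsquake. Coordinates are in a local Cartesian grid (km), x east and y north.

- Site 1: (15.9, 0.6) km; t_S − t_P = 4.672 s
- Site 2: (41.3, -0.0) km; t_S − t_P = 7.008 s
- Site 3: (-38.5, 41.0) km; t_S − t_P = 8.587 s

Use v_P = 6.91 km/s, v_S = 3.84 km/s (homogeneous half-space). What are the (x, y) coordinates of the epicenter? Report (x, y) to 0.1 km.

Distance from S−P lag: d = Δt · v_P v_S / (v_P − v_S) = Δt · (6.91·3.84)/(6.91−3.84) ≈ 8.6431·Δt.
So d_Site 1 = 40.38, d_Site 2 = 60.57, d_Site 3 = 74.22 km.
Circle about each station: (x − 15.9)² + (y − 0.6)² = 40.38²; (x − 41.3)² + y² = 60.57²; (x + 38.5)² + (y − 41.0)² = 74.22².
Subtracting pairs of circle equations eliminates x²+y² and gives linear equations (the radical axes):
50.8 x − 1.2 y = -585.66
-108.8 x + 80.8 y = -967.98
Solving the 2×2 system: x ≈ -12.2, y ≈ -28.4 km.

(-12.2, -28.4)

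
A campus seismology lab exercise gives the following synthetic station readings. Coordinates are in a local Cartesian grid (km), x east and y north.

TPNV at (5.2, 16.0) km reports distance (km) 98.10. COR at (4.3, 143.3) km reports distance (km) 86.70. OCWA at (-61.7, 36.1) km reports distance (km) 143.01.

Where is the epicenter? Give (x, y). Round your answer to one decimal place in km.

Circle about each station: (x − 5.2)² + (y − 16.0)² = 98.10²; (x − 4.3)² + (y − 143.3)² = 86.70²; (x + 61.7)² + (y − 36.1)² = 143.01².
Subtracting pairs of circle equations eliminates x²+y² and gives linear equations (the radical axes):
-1.8 x + 254.6 y = 22377.06
-133.8 x + 40.2 y = -6001.19
Solving the 2×2 system: x ≈ 71.4, y ≈ 88.4 km.
Check against TPNV (with the unrounded x, y): √((x − 5.2)²+(y − 16.0)²) = 98.11 ≈ 98.10 km. ✓

71.4 km east, 88.4 km north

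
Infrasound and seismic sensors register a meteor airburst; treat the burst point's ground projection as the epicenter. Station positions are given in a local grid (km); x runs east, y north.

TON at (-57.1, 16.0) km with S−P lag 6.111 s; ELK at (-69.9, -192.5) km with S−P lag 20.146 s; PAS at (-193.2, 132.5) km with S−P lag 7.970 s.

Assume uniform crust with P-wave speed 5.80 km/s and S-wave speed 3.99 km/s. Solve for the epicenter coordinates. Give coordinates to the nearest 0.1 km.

(-121.8, 59.8)

Distance from S−P lag: d = Δt · v_P v_S / (v_P − v_S) = Δt · (5.80·3.99)/(5.80−3.99) ≈ 12.7856·Δt.
So d_TON = 78.13, d_ELK = 257.58, d_PAS = 101.90 km.
Circle about each station: (x + 57.1)² + (y − 16.0)² = 78.13²; (x + 69.9)² + (y + 192.5)² = 257.58²; (x + 193.2)² + (y − 132.5)² = 101.90².
Subtracting pairs of circle equations eliminates x²+y² and gives linear equations (the radical axes):
-25.6 x − 417.0 y = -21817.31
-272.2 x + 233.0 y = 47086.77
Solving the 2×2 system: x ≈ -121.8, y ≈ 59.8 km.
Check against TON (with the unrounded x, y): √((x + 57.1)²+(y − 16.0)²) = 78.13 ≈ 78.13 km. ✓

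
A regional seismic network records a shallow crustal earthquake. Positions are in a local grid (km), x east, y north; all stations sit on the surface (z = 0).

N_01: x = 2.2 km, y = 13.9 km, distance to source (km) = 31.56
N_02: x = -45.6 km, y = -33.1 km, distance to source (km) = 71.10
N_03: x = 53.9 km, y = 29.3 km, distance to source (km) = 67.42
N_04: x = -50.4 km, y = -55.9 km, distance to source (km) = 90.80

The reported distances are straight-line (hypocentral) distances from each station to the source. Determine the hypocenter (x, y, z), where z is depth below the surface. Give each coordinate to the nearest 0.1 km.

Each station gives a sphere (x−x_i)² + (y−y_i)² + z² = d_i² (stations at z=0).
Subtracting the N_01 sphere from N_02 and N_03: z² cancels, leaving linear equations in x and y:
-95.6 x − 94.0 y = -1082.26
103.4 x + 30.8 y = 16.23
Solving: x ≈ -4.695, y ≈ 16.288 km (keep extra digits for the depth step; rounded: -4.7, 16.3).
Then from the N_01 sphere: z² = 31.56² − (x − 2.2)² − (y − 13.9)² with x = -4.695, y = 16.288, so z ≈ 30.705 ≈ 30.7 km.
Check against N_04 (with the unrounded solution): distance 90.79 ≈ 90.80 km. ✓

(-4.7, 16.3, 30.7)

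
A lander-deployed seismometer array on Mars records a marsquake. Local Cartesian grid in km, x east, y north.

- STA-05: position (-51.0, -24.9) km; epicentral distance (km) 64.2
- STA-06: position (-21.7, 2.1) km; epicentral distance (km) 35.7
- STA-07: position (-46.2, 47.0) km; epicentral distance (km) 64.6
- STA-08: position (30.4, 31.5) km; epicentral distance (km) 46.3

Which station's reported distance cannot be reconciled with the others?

STA-07

Solve using three stations at a time. Using STA-05, STA-06, STA-08 (subtract circle equations pairwise → linear system) gives (x, y) ≈ (11.4, -10.5).
Distances from that point to each station vs reported:
  STA-05: calculated 64.1 vs reported 64.2 → residual 0.1 km
  STA-06: calculated 35.4 vs reported 35.7 → residual 0.3 km
  STA-07: calculated 81.4 vs reported 64.6 → residual 16.8 km
  STA-08: calculated 46.1 vs reported 46.3 → residual 0.2 km
STA-05, STA-06, STA-08 are mutually consistent (residuals ≈ 0); STA-07 is off by 16.8 km.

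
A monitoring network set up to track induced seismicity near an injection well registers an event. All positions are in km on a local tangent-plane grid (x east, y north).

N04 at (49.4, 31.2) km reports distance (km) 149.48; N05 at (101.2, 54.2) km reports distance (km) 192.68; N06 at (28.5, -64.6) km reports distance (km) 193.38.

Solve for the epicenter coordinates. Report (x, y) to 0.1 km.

Circle about each station: (x − 49.4)² + (y − 31.2)² = 149.48²; (x − 101.2)² + (y − 54.2)² = 192.68²; (x − 28.5)² + (y + 64.6)² = 193.38².
Subtracting the N04 equation from the N05 and N06 equations removes the quadratic terms:
103.6 x + 46.0 y = -5016.03
-41.8 x − 191.6 y = -13479.94
Solving the 2×2 system: x ≈ -88.2, y ≈ 89.6 km.
Check against N04 (with the unrounded x, y): √((x − 49.4)²+(y − 31.2)²) = 149.48 ≈ 149.48 km. ✓

(-88.2, 89.6)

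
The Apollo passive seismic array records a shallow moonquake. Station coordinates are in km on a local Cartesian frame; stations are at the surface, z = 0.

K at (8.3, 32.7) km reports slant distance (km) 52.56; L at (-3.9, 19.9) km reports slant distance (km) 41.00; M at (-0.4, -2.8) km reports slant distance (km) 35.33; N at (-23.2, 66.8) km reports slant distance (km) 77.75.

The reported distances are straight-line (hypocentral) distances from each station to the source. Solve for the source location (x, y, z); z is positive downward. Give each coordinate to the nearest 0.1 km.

x ≈ -11.9 km, y ≈ -2.5 km, depth ≈ 33.4 km

Each station gives a sphere (x−x_i)² + (y−y_i)² + z² = d_i² (stations at z=0).
Subtracting the K sphere from L and M: z² cancels, leaving linear equations in x and y:
-24.4 x − 25.6 y = 354.59
-17.4 x − 71.0 y = 384.16
Solving: x ≈ -11.921, y ≈ -2.489 km (keep extra digits for the depth step; rounded: -11.9, -2.5).
Then from the K sphere: z² = 52.56² − (x − 8.3)² − (y − 32.7)² with x = -11.921, y = -2.489, so z ≈ 33.398 ≈ 33.4 km.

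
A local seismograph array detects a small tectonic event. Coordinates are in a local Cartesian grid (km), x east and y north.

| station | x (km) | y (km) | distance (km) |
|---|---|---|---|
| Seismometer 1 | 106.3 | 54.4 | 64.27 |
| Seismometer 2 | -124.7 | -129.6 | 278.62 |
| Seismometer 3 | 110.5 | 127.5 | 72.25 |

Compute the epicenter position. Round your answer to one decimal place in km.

(50.8, 86.8)

Circle about each station: (x − 106.3)² + (y − 54.4)² = 64.27²; (x + 124.7)² + (y + 129.6)² = 278.62²; (x − 110.5)² + (y − 127.5)² = 72.25².
Subtracting pairs of circle equations eliminates x²+y² and gives linear equations (the radical axes):
-462.0 x − 368.0 y = -55411.27
8.4 x + 146.2 y = 13118.02
Solving the 2×2 system: x ≈ 50.8, y ≈ 86.8 km.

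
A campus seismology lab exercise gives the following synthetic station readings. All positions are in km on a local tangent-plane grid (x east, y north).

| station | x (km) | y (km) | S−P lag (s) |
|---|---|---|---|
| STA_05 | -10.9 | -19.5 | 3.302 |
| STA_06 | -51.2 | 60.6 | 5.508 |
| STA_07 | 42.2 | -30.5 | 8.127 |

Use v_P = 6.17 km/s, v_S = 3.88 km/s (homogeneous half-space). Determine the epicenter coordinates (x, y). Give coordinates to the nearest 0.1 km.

x ≈ -34.8 km, y ≈ 5.4 km

Distance from S−P lag: d = Δt · v_P v_S / (v_P − v_S) = Δt · (6.17·3.88)/(6.17−3.88) ≈ 10.4540·Δt.
So d_STA_05 = 34.52, d_STA_06 = 57.58, d_STA_07 = 84.96 km.
Circle about each station: (x + 10.9)² + (y + 19.5)² = 34.52²; (x + 51.2)² + (y − 60.6)² = 57.58²; (x − 42.2)² + (y + 30.5)² = 84.96².
Subtracting the STA_05 equation from the STA_06 and STA_07 equations removes the quadratic terms:
-80.6 x + 160.2 y = 3670.91
106.2 x − 22.0 y = -3814.54
Solving the 2×2 system: x ≈ -34.8, y ≈ 5.4 km.
Check against STA_05 (with the unrounded x, y): √((x + 10.9)²+(y + 19.5)²) = 34.52 ≈ 34.52 km. ✓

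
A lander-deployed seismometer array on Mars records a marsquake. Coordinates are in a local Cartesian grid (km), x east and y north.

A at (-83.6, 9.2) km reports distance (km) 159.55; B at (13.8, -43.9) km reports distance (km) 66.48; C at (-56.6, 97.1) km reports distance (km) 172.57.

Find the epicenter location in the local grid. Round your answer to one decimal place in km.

(74.0, -15.7)

Circle about each station: (x + 83.6)² + (y − 9.2)² = 159.55²; (x − 13.8)² + (y + 43.9)² = 66.48²; (x + 56.6)² + (y − 97.1)² = 172.57².
Subtracting the A equation from the B and C equations removes the quadratic terms:
194.8 x − 106.2 y = 16080.66
54.0 x + 175.8 y = 1234.17
Solving the 2×2 system: x ≈ 74.0, y ≈ -15.7 km.
Check against A (with the unrounded x, y): √((x + 83.6)²+(y − 9.2)²) = 159.54 ≈ 159.55 km. ✓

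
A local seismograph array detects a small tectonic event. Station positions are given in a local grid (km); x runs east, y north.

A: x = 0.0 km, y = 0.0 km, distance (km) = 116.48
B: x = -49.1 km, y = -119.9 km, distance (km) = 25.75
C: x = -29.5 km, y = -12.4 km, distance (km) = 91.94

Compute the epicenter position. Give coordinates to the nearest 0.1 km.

Circle about each station: x² + y² = 116.48²; (x + 49.1)² + (y + 119.9)² = 25.75²; (x + 29.5)² + (y + 12.4)² = 91.94².
Subtracting pairs of circle equations eliminates x²+y² and gives linear equations (the radical axes):
-98.2 x − 239.8 y = 29691.35
-59.0 x − 24.8 y = 6138.64
Solving the 2×2 system: x ≈ -62.8, y ≈ -98.1 km.
Check against A (with the unrounded x, y): √(x²+y²) = 116.48 ≈ 116.48 km. ✓

x ≈ -62.8 km, y ≈ -98.1 km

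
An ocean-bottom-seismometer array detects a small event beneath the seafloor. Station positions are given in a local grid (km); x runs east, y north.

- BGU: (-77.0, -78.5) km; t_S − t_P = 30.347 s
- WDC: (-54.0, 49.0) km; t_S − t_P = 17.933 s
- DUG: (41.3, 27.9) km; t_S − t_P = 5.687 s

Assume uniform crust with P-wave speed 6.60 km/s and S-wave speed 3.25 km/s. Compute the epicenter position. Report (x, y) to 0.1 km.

Distance from S−P lag: d = Δt · v_P v_S / (v_P − v_S) = Δt · (6.60·3.25)/(6.60−3.25) ≈ 6.4030·Δt.
So d_BGU = 194.31, d_WDC = 114.82, d_DUG = 36.41 km.
Circle about each station: (x + 77.0)² + (y + 78.5)² = 194.31²; (x + 54.0)² + (y − 49.0)² = 114.82²; (x − 41.3)² + (y − 27.9)² = 36.41².
Subtracting the BGU equation from the WDC and DUG equations removes the quadratic terms:
46.0 x + 255.0 y = 17798.49
236.6 x + 212.8 y = 26823.54
Solving the 2×2 system: x ≈ 60.4, y ≈ 58.9 km.

60.4 km east, 58.9 km north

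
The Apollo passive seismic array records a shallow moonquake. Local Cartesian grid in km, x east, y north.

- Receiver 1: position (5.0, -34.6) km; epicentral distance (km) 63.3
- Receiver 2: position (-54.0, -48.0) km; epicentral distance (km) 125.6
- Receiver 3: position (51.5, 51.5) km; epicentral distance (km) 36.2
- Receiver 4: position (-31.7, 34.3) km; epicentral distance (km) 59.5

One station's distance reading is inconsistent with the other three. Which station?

Solve using three stations at a time. Using Receiver 1, Receiver 3, Receiver 4 (subtract circle equations pairwise → linear system) gives (x, y) ≈ (27.1, 24.8).
Distances from that point to each station vs reported:
  Receiver 1: calculated 63.3 vs reported 63.3 → residual 0.0 km
  Receiver 2: calculated 108.9 vs reported 125.6 → residual 16.7 km
  Receiver 3: calculated 36.2 vs reported 36.2 → residual 0.0 km
  Receiver 4: calculated 59.5 vs reported 59.5 → residual 0.0 km
Receiver 1, Receiver 3, Receiver 4 are mutually consistent (residuals ≈ 0); Receiver 2 is off by 16.7 km.

Receiver 2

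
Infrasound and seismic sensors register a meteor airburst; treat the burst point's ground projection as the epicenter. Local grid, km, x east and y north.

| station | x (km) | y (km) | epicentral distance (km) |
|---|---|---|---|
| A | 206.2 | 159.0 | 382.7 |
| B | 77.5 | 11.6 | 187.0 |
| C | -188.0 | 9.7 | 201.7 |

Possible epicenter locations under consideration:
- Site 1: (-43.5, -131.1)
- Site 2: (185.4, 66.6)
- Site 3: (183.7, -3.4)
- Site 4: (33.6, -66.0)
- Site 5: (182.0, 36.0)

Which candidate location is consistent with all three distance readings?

Site 1

For each candidate, compare |candidate − station| to the reported distance:
Site 1: residuals A 0.1, B 0.1, C 0.1 → max 0.1 km
Site 2: residuals A 288.0, B 65.9, C 176.0 → max 288.0 km
Site 3: residuals A 218.7, B 79.7, C 170.2 → max 218.7 km
Site 4: residuals A 99.1, B 97.8, C 32.5 → max 99.1 km
Site 5: residuals A 257.3, B 79.7, C 169.2 → max 257.3 km
Only Site 1 has all residuals ≈ 0.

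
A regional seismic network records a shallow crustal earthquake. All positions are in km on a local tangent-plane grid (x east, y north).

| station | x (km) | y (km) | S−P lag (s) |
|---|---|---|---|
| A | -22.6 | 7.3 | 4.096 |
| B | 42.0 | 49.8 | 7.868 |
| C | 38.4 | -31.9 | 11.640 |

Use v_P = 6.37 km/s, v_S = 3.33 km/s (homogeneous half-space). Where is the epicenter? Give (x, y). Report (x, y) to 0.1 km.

Distance from S−P lag: d = Δt · v_P v_S / (v_P − v_S) = Δt · (6.37·3.33)/(6.37−3.33) ≈ 6.9777·Δt.
So d_A = 28.58, d_B = 54.90, d_C = 81.22 km.
Circle about each station: (x + 22.6)² + (y − 7.3)² = 28.58²; (x − 42.0)² + (y − 49.8)² = 54.90²; (x − 38.4)² + (y + 31.9)² = 81.22².
Subtracting the A equation from the B and C equations removes the quadratic terms:
129.2 x + 85.0 y = 1482.80
122.0 x − 78.4 y = -3851.75
Solving the 2×2 system: x ≈ -10.3, y ≈ 33.1 km.

x ≈ -10.3 km, y ≈ 33.1 km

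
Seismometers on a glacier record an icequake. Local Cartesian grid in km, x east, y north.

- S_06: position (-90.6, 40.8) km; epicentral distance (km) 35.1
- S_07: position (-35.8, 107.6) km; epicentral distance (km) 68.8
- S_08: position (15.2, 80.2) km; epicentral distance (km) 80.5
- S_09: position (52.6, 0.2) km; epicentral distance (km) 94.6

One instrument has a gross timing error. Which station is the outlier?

Solve using three stations at a time. Using S_06, S_07, S_08 (subtract circle equations pairwise → linear system) gives (x, y) ≈ (-55.5, 41.7).
Distances from that point to each station vs reported:
  S_06: calculated 35.1 vs reported 35.1 → residual 0.0 km
  S_07: calculated 68.8 vs reported 68.8 → residual 0.0 km
  S_08: calculated 80.5 vs reported 80.5 → residual 0.0 km
  S_09: calculated 115.8 vs reported 94.6 → residual 21.2 km
S_06, S_07, S_08 are mutually consistent (residuals ≈ 0); S_09 is off by 21.2 km.

S_09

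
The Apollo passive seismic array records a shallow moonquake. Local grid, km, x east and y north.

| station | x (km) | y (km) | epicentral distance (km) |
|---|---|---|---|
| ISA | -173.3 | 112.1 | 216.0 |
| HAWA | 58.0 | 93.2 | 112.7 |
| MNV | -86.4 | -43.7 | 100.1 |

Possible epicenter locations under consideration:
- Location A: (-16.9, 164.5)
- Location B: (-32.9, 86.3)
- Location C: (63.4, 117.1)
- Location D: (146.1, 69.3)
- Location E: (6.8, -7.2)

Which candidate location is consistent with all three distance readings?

Location E

For each candidate, compare |candidate − station| to the reported distance:
Location A: residuals ISA 51.1, HAWA 9.3, MNV 119.4 → max 119.4 km
Location B: residuals ISA 73.2, HAWA 21.5, MNV 40.5 → max 73.2 km
Location C: residuals ISA 20.8, HAWA 88.2, MNV 119.7 → max 119.7 km
Location D: residuals ISA 106.3, HAWA 21.4, MNV 158.4 → max 158.4 km
Location E: residuals ISA 0.0, HAWA 0.0, MNV 0.0 → max 0.0 km
Only Location E has all residuals ≈ 0.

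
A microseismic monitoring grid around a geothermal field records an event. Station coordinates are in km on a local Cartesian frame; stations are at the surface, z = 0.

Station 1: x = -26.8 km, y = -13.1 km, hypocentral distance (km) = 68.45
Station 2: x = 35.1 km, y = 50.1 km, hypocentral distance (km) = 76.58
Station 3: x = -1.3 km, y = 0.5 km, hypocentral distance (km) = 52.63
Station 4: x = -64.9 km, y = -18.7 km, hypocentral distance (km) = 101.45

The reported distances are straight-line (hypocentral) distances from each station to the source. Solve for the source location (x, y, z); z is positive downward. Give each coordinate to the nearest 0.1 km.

Each station gives a sphere (x−x_i)² + (y−y_i)² + z² = d_i² (stations at z=0).
Subtracting the Station 1 sphere from Station 2 and Station 3: z² cancels, leaving linear equations in x and y:
123.8 x + 126.4 y = 1673.08
51.0 x + 27.2 y = 1027.58
Solving: x ≈ 27.404, y ≈ -13.604 km (keep extra digits for the depth step; rounded: 27.4, -13.6).
Then from the Station 1 sphere: z² = 68.45² − (x + 26.8)² − (y + 13.1)² with x = 27.404, y = -13.604, so z ≈ 41.798 ≈ 41.8 km.

x ≈ 27.4 km, y ≈ -13.6 km, depth ≈ 41.8 km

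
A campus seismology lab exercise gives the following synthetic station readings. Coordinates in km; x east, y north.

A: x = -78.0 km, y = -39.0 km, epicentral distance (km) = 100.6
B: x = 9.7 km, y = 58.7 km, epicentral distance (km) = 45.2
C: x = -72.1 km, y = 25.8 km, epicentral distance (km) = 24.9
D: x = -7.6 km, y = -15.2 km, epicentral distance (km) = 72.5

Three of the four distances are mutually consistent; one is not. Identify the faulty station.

C

Solve using three stations at a time. Using A, B, D (subtract circle equations pairwise → linear system) gives (x, y) ≈ (-35.0, 51.9).
Distances from that point to each station vs reported:
  A: calculated 100.6 vs reported 100.6 → residual 0.0 km
  B: calculated 45.2 vs reported 45.2 → residual 0.0 km
  C: calculated 45.4 vs reported 24.9 → residual 20.5 km
  D: calculated 72.5 vs reported 72.5 → residual 0.0 km
A, B, D are mutually consistent (residuals ≈ 0); C is off by 20.5 km.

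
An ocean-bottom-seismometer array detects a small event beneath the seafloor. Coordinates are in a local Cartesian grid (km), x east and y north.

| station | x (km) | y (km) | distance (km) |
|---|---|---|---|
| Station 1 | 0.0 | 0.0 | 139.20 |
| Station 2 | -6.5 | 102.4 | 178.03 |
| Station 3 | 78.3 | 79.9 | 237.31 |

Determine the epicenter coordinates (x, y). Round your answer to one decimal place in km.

x ≈ -138.1 km, y ≈ -17.5 km

Circle about each station: x² + y² = 139.20²; (x + 6.5)² + (y − 102.4)² = 178.03²; (x − 78.3)² + (y − 79.9)² = 237.31².
Subtracting pairs of circle equations eliminates x²+y² and gives linear equations (the radical axes):
-13.0 x + 204.8 y = -1790.03
156.6 x + 159.8 y = -24424.50
Solving the 2×2 system: x ≈ -138.1, y ≈ -17.5 km.
Check against Station 1 (with the unrounded x, y): √(x²+y²) = 139.21 ≈ 139.20 km. ✓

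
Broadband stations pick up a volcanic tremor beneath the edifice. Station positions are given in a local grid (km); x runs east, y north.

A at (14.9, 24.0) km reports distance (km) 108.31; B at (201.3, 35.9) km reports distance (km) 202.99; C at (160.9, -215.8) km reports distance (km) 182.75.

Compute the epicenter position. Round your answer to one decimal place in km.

x ≈ 36.2 km, y ≈ -82.2 km

Circle about each station: (x − 14.9)² + (y − 24.0)² = 108.31²; (x − 201.3)² + (y − 35.9)² = 202.99²; (x − 160.9)² + (y + 215.8)² = 182.75².
Subtracting the A equation from the B and C equations removes the quadratic terms:
372.8 x + 23.8 y = 11538.61
292.0 x − 479.6 y = 49993.93
Solving the 2×2 system: x ≈ 36.2, y ≈ -82.2 km.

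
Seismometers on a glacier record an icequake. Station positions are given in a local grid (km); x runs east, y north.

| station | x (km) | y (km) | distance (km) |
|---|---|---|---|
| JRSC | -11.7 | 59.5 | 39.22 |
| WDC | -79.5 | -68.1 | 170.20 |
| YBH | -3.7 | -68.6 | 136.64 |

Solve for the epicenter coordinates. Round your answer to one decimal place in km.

Circle about each station: (x + 11.7)² + (y − 59.5)² = 39.22²; (x + 79.5)² + (y + 68.1)² = 170.20²; (x + 3.7)² + (y + 68.6)² = 136.64².
Subtracting the JRSC equation from the WDC and YBH equations removes the quadratic terms:
-135.6 x − 255.2 y = -20149.11
16.0 x − 256.2 y = -16089.77
Solving the 2×2 system: x ≈ 27.2, y ≈ 64.5 km.

x ≈ 27.2 km, y ≈ 64.5 km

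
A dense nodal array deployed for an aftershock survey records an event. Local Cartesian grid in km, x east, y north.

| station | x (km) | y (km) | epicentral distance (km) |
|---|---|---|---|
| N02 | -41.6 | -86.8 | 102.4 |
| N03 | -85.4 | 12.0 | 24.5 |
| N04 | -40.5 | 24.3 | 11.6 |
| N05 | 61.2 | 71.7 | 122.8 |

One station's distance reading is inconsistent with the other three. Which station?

N03

Solve using three stations at a time. Using N02, N04, N05 (subtract circle equations pairwise → linear system) gives (x, y) ≈ (-47.9, 15.4).
Distances from that point to each station vs reported:
  N02: calculated 102.4 vs reported 102.4 → residual 0.0 km
  N03: calculated 37.6 vs reported 24.5 → residual 13.1 km
  N04: calculated 11.6 vs reported 11.6 → residual 0.0 km
  N05: calculated 122.8 vs reported 122.8 → residual 0.0 km
N02, N04, N05 are mutually consistent (residuals ≈ 0); N03 is off by 13.1 km.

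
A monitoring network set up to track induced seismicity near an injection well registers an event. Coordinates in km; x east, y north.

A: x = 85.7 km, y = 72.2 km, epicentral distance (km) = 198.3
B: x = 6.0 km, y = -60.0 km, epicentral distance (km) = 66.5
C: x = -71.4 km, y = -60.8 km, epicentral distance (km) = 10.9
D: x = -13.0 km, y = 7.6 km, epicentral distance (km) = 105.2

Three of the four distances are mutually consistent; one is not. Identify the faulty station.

Solve using three stations at a time. Using A, B, C (subtract circle equations pairwise → linear system) gives (x, y) ≈ (-60.5, -61.8).
Distances from that point to each station vs reported:
  A: calculated 198.3 vs reported 198.3 → residual 0.0 km
  B: calculated 66.5 vs reported 66.5 → residual 0.0 km
  C: calculated 11.0 vs reported 10.9 → residual 0.1 km
  D: calculated 84.1 vs reported 105.2 → residual 21.1 km
A, B, C are mutually consistent (residuals ≈ 0); D is off by 21.1 km.

D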